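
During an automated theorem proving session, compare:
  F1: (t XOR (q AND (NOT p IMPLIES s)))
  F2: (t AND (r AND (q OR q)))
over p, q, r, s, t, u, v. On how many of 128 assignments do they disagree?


F1 = (t XOR (q AND (NOT p IMPLIES s)))
F2 = (t AND (r AND (q OR q)))
Evaluate both on each of 128 rows (bits = p,q,r,s,t,u,v):
  row 0 [0000000]: F1=0 F2=0 -> 0
  row 1 [0000001]: F1=0 F2=0 -> 0
  row 2 [0000010]: F1=0 F2=0 -> 0
  row 3 [0000011]: F1=0 F2=0 -> 0
  row 4 [0000100]: F1=1 F2=0 (differ) -> 1
  (every remaining row is evaluated the same way; all 128 results are listed next)
Full result column, 8 rows per line (p,q,r,s fixed per line; t,u,v runs 000..111 left to right):
  rows 0-7 [p,q,r,s=0000]: 00001111  (ones: 4)
  rows 8-15 [p,q,r,s=0001]: 00001111  (ones: 4)
  rows 16-23 [p,q,r,s=0010]: 00001111  (ones: 4)
  rows 24-31 [p,q,r,s=0011]: 00001111  (ones: 4)
  rows 32-39 [p,q,r,s=0100]: 00001111  (ones: 4)
  rows 40-47 [p,q,r,s=0101]: 11110000  (ones: 4)
  rows 48-55 [p,q,r,s=0110]: 00000000  (ones: 0)
  rows 56-63 [p,q,r,s=0111]: 11111111  (ones: 8)
  rows 64-71 [p,q,r,s=1000]: 00001111  (ones: 4)
  rows 72-79 [p,q,r,s=1001]: 00001111  (ones: 4)
  rows 80-87 [p,q,r,s=1010]: 00001111  (ones: 4)
  rows 88-95 [p,q,r,s=1011]: 00001111  (ones: 4)
  rows 96-103 [p,q,r,s=1100]: 11110000  (ones: 4)
  rows 104-111 [p,q,r,s=1101]: 11110000  (ones: 4)
  rows 112-119 [p,q,r,s=1110]: 11111111  (ones: 8)
  rows 120-127 [p,q,r,s=1111]: 11111111  (ones: 8)
Disagreements = 4+4+4+4+4+4+0+8+4+4+4+4+4+4+8+8 = 72

72


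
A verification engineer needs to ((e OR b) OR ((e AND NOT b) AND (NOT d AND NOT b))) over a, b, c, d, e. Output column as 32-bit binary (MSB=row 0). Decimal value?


Formula: ((e OR b) OR ((e AND NOT b) AND (NOT d AND NOT b))) over a, b, c, d, e (32 rows)
Evaluate each row (bits = a,b,c,d,e, MSB first):
  row 0 [00000]: ((0 OR 0) OR ((0 AND NOT 0) AND (NOT 0 AND NOT 0))) -> 0
  row 1 [00001]: ((1 OR 0) OR ((1 AND NOT 0) AND (NOT 0 AND NOT 0))) -> 1
  row 2 [00010]: ((0 OR 0) OR ((0 AND NOT 0) AND (NOT 1 AND NOT 0))) -> 0
  row 3 [00011]: ((1 OR 0) OR ((1 AND NOT 0) AND (NOT 1 AND NOT 0))) -> 1
  row 4 [00100]: ((0 OR 0) OR ((0 AND NOT 0) AND (NOT 0 AND NOT 0))) -> 0
  row 5 [00101]: ((1 OR 0) OR ((1 AND NOT 0) AND (NOT 0 AND NOT 0))) -> 1
  row 6 [00110]: ((0 OR 0) OR ((0 AND NOT 0) AND (NOT 1 AND NOT 0))) -> 0
  row 7 [00111]: ((1 OR 0) OR ((1 AND NOT 0) AND (NOT 1 AND NOT 0))) -> 1
  row 8 [01000]: ((0 OR 1) OR ((0 AND NOT 1) AND (NOT 0 AND NOT 1))) -> 1
  row 9 [01001]: ((1 OR 1) OR ((1 AND NOT 1) AND (NOT 0 AND NOT 1))) -> 1
  row 10 [01010]: ((0 OR 1) OR ((0 AND NOT 1) AND (NOT 1 AND NOT 1))) -> 1
  row 11 [01011]: ((1 OR 1) OR ((1 AND NOT 1) AND (NOT 1 AND NOT 1))) -> 1
  row 12 [01100]: ((0 OR 1) OR ((0 AND NOT 1) AND (NOT 0 AND NOT 1))) -> 1
  row 13 [01101]: ((1 OR 1) OR ((1 AND NOT 1) AND (NOT 0 AND NOT 1))) -> 1
  row 14 [01110]: ((0 OR 1) OR ((0 AND NOT 1) AND (NOT 1 AND NOT 1))) -> 1
  row 15 [01111]: ((1 OR 1) OR ((1 AND NOT 1) AND (NOT 1 AND NOT 1))) -> 1
  row 16 [10000]: ((0 OR 0) OR ((0 AND NOT 0) AND (NOT 0 AND NOT 0))) -> 0
  row 17 [10001]: ((1 OR 0) OR ((1 AND NOT 0) AND (NOT 0 AND NOT 0))) -> 1
  row 18 [10010]: ((0 OR 0) OR ((0 AND NOT 0) AND (NOT 1 AND NOT 0))) -> 0
  row 19 [10011]: ((1 OR 0) OR ((1 AND NOT 0) AND (NOT 1 AND NOT 0))) -> 1
  row 20 [10100]: ((0 OR 0) OR ((0 AND NOT 0) AND (NOT 0 AND NOT 0))) -> 0
  row 21 [10101]: ((1 OR 0) OR ((1 AND NOT 0) AND (NOT 0 AND NOT 0))) -> 1
  row 22 [10110]: ((0 OR 0) OR ((0 AND NOT 0) AND (NOT 1 AND NOT 0))) -> 0
  row 23 [10111]: ((1 OR 0) OR ((1 AND NOT 0) AND (NOT 1 AND NOT 0))) -> 1
  row 24 [11000]: ((0 OR 1) OR ((0 AND NOT 1) AND (NOT 0 AND NOT 1))) -> 1
  row 25 [11001]: ((1 OR 1) OR ((1 AND NOT 1) AND (NOT 0 AND NOT 1))) -> 1
  row 26 [11010]: ((0 OR 1) OR ((0 AND NOT 1) AND (NOT 1 AND NOT 1))) -> 1
  row 27 [11011]: ((1 OR 1) OR ((1 AND NOT 1) AND (NOT 1 AND NOT 1))) -> 1
  row 28 [11100]: ((0 OR 1) OR ((0 AND NOT 1) AND (NOT 0 AND NOT 1))) -> 1
  row 29 [11101]: ((1 OR 1) OR ((1 AND NOT 1) AND (NOT 0 AND NOT 1))) -> 1
  row 30 [11110]: ((0 OR 1) OR ((0 AND NOT 1) AND (NOT 1 AND NOT 1))) -> 1
  row 31 [11111]: ((1 OR 1) OR ((1 AND NOT 1) AND (NOT 1 AND NOT 1))) -> 1
Full result column, 4 rows per line (a,b,c fixed per line; d,e runs 00..11 left to right):
  rows 0-3 [a,b,c=000]: 0101  = hex 5
  rows 4-7 [a,b,c=001]: 0101  = hex 5
  rows 8-11 [a,b,c=010]: 1111  = hex F
  rows 12-15 [a,b,c=011]: 1111  = hex F
  rows 16-19 [a,b,c=100]: 0101  = hex 5
  rows 20-23 [a,b,c=101]: 0101  = hex 5
  rows 24-27 [a,b,c=110]: 1111  = hex F
  rows 28-31 [a,b,c=111]: 1111  = hex F
Output column (row 0 .. row 31) = 01010101111111110101010111111111
Output column grouped in 4s = 0101 0101 1111 1111 0101 0101 1111 1111 = 0x55FF55FF
Convert to decimal digit by digit (value = value*16 + digit):
  5 -> 5
  5*16 + 5 = 85
  85*16 + 15 (F) = 1375
  1375*16 + 15 (F) = 22015
  22015*16 + 5 = 352245
  352245*16 + 5 = 5635925
  5635925*16 + 15 (F) = 90174815
  90174815*16 + 15 (F) = 1442797055
Decimal = 1442797055

1442797055


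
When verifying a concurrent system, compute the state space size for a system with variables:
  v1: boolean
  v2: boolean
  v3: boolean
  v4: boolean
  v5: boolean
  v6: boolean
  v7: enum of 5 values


State space = product of domain sizes of all variables.
Domain sizes:
  v1 (boolean): 2
  v2 (boolean): 2
  v3 (boolean): 2
  v4 (boolean): 2
  v5 (boolean): 2
  v6 (boolean): 2
  v7 (enum of 5 values): 5
Product = 2 * 2 * 2 * 2 * 2 * 2 * 5 = 320

320


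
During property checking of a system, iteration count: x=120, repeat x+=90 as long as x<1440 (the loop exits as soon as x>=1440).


Step 1: x goes from 120 toward 1440 by 90; the body runs while x<1440, so iterations = ceil((bound-start)/step)
Step 2: Distance=1320
Step 3: ceil(1320/90)=15

15


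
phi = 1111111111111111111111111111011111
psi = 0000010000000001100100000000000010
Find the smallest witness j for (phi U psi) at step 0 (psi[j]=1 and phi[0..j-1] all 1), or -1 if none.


(phi U psi) at 0: need smallest j with psi[j]=1 and phi[i]=1 for all i in [0,j).
Scan from step 0:
  step 0: phi=1, psi=0 -> continue
  step 1: phi=1, psi=0 -> continue
  step 2: phi=1, psi=0 -> continue
  step 3: phi=1, psi=0 -> continue
  step 5: psi=1 and phi held for [0,5) -> witness found
Witness step = 5

5


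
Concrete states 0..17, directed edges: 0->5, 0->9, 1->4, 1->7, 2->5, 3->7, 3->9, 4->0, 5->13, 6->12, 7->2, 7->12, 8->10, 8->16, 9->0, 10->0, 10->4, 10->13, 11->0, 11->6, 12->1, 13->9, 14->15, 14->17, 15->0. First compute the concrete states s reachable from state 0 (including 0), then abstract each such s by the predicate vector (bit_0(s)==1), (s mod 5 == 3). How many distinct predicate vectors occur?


BFS from 0:
Concrete reachable: {0, 5, 9, 13}
Abstract via predicates (bit_0(s)==1), (s mod 5 == 3):
  (0,0) <- {0}
  (1,0) <- {5, 9}
  (1,1) <- {13}
Distinct abstract states = 3

3


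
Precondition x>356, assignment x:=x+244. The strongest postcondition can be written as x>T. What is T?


Formula: sp(P, x:=E) = exists old_x. (x = E[old_x/x]) AND P[old_x/x] (old_x is the value of x before the assignment; eliminate old_x by solving x = E[old_x/x] for old_x)
Step 1: Precondition P: x>356, i.e. old_x > 356
Step 2: Assignment gives x = old_x + 244, so old_x = x - 244
Step 3: Substitute into P: x - 244 > 356
Step 4: Simplify: x > 356+244 = 600

600


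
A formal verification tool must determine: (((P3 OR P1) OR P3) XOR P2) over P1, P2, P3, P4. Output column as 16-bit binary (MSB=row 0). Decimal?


Formula: (((P3 OR P1) OR P3) XOR P2) over P1, P2, P3, P4 (16 rows)
Evaluate each row (bits = P1,P2,P3,P4, MSB first):
  row 0 [0000]: (((0 OR 0) OR 0) XOR 0) -> 0
  row 1 [0001]: (((0 OR 0) OR 0) XOR 0) -> 0
  row 2 [0010]: (((1 OR 0) OR 1) XOR 0) -> 1
  row 3 [0011]: (((1 OR 0) OR 1) XOR 0) -> 1
  row 4 [0100]: (((0 OR 0) OR 0) XOR 1) -> 1
  row 5 [0101]: (((0 OR 0) OR 0) XOR 1) -> 1
  row 6 [0110]: (((1 OR 0) OR 1) XOR 1) -> 0
  row 7 [0111]: (((1 OR 0) OR 1) XOR 1) -> 0
  row 8 [1000]: (((0 OR 1) OR 0) XOR 0) -> 1
  row 9 [1001]: (((0 OR 1) OR 0) XOR 0) -> 1
  row 10 [1010]: (((1 OR 1) OR 1) XOR 0) -> 1
  row 11 [1011]: (((1 OR 1) OR 1) XOR 0) -> 1
  row 12 [1100]: (((0 OR 1) OR 0) XOR 1) -> 0
  row 13 [1101]: (((0 OR 1) OR 0) XOR 1) -> 0
  row 14 [1110]: (((1 OR 1) OR 1) XOR 1) -> 0
  row 15 [1111]: (((1 OR 1) OR 1) XOR 1) -> 0
Full result column, 4 rows per line (P1,P2 fixed per line; P3,P4 runs 00..11 left to right):
  rows 0-3 [P1,P2=00]: 0011  = hex 3
  rows 4-7 [P1,P2=01]: 1100  = hex C
  rows 8-11 [P1,P2=10]: 1111  = hex F
  rows 12-15 [P1,P2=11]: 0000  = hex 0
Output column (row 0 .. row 15) = 0011110011110000
Output column grouped in 4s = 0011 1100 1111 0000 = 0x3CF0
Convert to decimal digit by digit (value = value*16 + digit):
  3 -> 3
  3*16 + 12 (C) = 60
  60*16 + 15 (F) = 975
  975*16 + 0 = 15600
Decimal = 15600

15600


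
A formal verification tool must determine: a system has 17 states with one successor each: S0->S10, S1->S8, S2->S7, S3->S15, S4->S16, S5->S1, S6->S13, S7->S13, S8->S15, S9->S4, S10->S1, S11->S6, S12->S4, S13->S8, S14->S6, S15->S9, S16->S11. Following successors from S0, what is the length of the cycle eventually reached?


Trace from S0 until a state repeats:
  S0 -> S10 -> S1 -> S8 -> S15 -> S9 -> S4 -> S16 -> S11 -> S6 -> S13 -> S8
S8 first seen at step 3, revisited at step 11.
Cycle length = 11 - 3 = 8

8


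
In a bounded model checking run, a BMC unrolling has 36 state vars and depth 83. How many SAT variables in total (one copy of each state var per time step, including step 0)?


BMC unrolls to depth k, creating one copy of each state var for steps 0..k.
Step count = 83 + 1 = 84 (steps 0 through 83)
Vars per step = 36
Total = 36 * 84 = 3024

3024


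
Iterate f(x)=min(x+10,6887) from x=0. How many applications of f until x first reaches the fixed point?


Step 1: x=0, cap=6887, increment=10
Step 2: x grows by 10 each step until capped at 6887; fixed point is x=6887
Step 3: iterations = ceil(6887/10) = 689

689


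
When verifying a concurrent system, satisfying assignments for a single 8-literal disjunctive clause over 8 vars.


Step 1: Total=2^8=256
Step 2: Unsat when all 8 false: 2^0=1
Step 3: Sat=256-1=255

255


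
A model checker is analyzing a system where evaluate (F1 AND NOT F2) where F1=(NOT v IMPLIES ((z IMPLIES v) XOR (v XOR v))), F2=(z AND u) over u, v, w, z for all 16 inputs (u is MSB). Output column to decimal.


F1 = (NOT v IMPLIES ((z IMPLIES v) XOR (v XOR v)))
F2 = (z AND u)
Counterexample to F1=>F2 is where F1=1 and F2=0.
Evaluate each row (bits = u,v,w,z, MSB first):
  row 0 [0000]: F1=1 F2=0 -> F1&~F2 -> 1
  row 1 [0001]: F1=0 F2=0 -> F1&~F2 -> 0
  row 2 [0010]: F1=1 F2=0 -> F1&~F2 -> 1
  row 3 [0011]: F1=0 F2=0 -> F1&~F2 -> 0
  row 4 [0100]: F1=1 F2=0 -> F1&~F2 -> 1
  row 5 [0101]: F1=1 F2=0 -> F1&~F2 -> 1
  row 6 [0110]: F1=1 F2=0 -> F1&~F2 -> 1
  row 7 [0111]: F1=1 F2=0 -> F1&~F2 -> 1
  row 8 [1000]: F1=1 F2=0 -> F1&~F2 -> 1
  row 9 [1001]: F1=0 F2=1 -> F1&~F2 -> 0
  row 10 [1010]: F1=1 F2=0 -> F1&~F2 -> 1
  row 11 [1011]: F1=0 F2=1 -> F1&~F2 -> 0
  row 12 [1100]: F1=1 F2=0 -> F1&~F2 -> 1
  row 13 [1101]: F1=1 F2=1 -> F1&~F2 -> 0
  row 14 [1110]: F1=1 F2=0 -> F1&~F2 -> 1
  row 15 [1111]: F1=1 F2=1 -> F1&~F2 -> 0
Full result column, 4 rows per line (u,v fixed per line; w,z runs 00..11 left to right):
  rows 0-3 [u,v=00]: 1010  = hex A
  rows 4-7 [u,v=01]: 1111  = hex F
  rows 8-11 [u,v=10]: 1010  = hex A
  rows 12-15 [u,v=11]: 1010  = hex A
Counterexample vector (row 0 .. row 15) = 1010111110101010
Output column grouped in 4s = 1010 1111 1010 1010 = 0xAFAA
Convert to decimal digit by digit (value = value*16 + digit):
  A -> 10
  10*16 + 15 (F) = 175
  175*16 + 10 (A) = 2810
  2810*16 + 10 (A) = 44970
Decimal = 44970

44970


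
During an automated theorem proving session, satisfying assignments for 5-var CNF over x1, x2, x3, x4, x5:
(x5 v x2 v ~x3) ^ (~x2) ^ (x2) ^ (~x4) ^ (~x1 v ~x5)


CNF with 5 clauses over 5 vars (32 assignments).
An assignment satisfies CNF iff every clause has >=1 true literal.
Check each row (bits = x1,x2,x3,x4,x5; clause T/F shown):
  row 0 [00000]: clauses=TTFTT -> 0
  row 1 [00001]: clauses=TTFTT -> 0
  row 2 [00010]: clauses=TTFFT -> 0
  row 3 [00011]: clauses=TTFFT -> 0
  row 4 [00100]: clauses=FTFTT -> 0
  row 5 [00101]: clauses=TTFTT -> 0
  row 6 [00110]: clauses=FTFFT -> 0
  row 7 [00111]: clauses=TTFFT -> 0
  row 8 [01000]: clauses=TFTTT -> 0
  row 9 [01001]: clauses=TFTTT -> 0
  row 10 [01010]: clauses=TFTFT -> 0
  row 11 [01011]: clauses=TFTFT -> 0
  row 12 [01100]: clauses=TFTTT -> 0
  row 13 [01101]: clauses=TFTTT -> 0
  row 14 [01110]: clauses=TFTFT -> 0
  row 15 [01111]: clauses=TFTFT -> 0
  row 16 [10000]: clauses=TTFTT -> 0
  row 17 [10001]: clauses=TTFTF -> 0
  row 18 [10010]: clauses=TTFFT -> 0
  row 19 [10011]: clauses=TTFFF -> 0
  row 20 [10100]: clauses=FTFTT -> 0
  row 21 [10101]: clauses=TTFTF -> 0
  row 22 [10110]: clauses=FTFFT -> 0
  row 23 [10111]: clauses=TTFFF -> 0
  row 24 [11000]: clauses=TFTTT -> 0
  row 25 [11001]: clauses=TFTTF -> 0
  row 26 [11010]: clauses=TFTFT -> 0
  row 27 [11011]: clauses=TFTFF -> 0
  row 28 [11100]: clauses=TFTTT -> 0
  row 29 [11101]: clauses=TFTTF -> 0
  row 30 [11110]: clauses=TFTFT -> 0
  row 31 [11111]: clauses=TFTFF -> 0
Full result column, 8 rows per line (x1,x2 fixed per line; x3,x4,x5 runs 000..111 left to right):
  rows 0-7 [x1,x2=00]: 00000000  (ones: 0)
  rows 8-15 [x1,x2=01]: 00000000  (ones: 0)
  rows 16-23 [x1,x2=10]: 00000000  (ones: 0)
  rows 24-31 [x1,x2=11]: 00000000  (ones: 0)
Satisfying assignments = 0+0+0+0 = 0

0


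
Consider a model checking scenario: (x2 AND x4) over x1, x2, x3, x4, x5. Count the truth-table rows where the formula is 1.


Formula: (x2 AND x4) over 5 vars (32 rows)
Evaluate each row (x1, x2, x3, x4, x5 as bits, MSB first):
  row 0 [00000]: (0 AND 0) -> 0
  row 1 [00001]: (0 AND 0) -> 0
  row 2 [00010]: (0 AND 1) -> 0
  row 3 [00011]: (0 AND 1) -> 0
  row 4 [00100]: (0 AND 0) -> 0
  row 5 [00101]: (0 AND 0) -> 0
  row 6 [00110]: (0 AND 1) -> 0
  row 7 [00111]: (0 AND 1) -> 0
  row 8 [01000]: (1 AND 0) -> 0
  row 9 [01001]: (1 AND 0) -> 0
  row 10 [01010]: (1 AND 1) -> 1
  row 11 [01011]: (1 AND 1) -> 1
  row 12 [01100]: (1 AND 0) -> 0
  row 13 [01101]: (1 AND 0) -> 0
  row 14 [01110]: (1 AND 1) -> 1
  row 15 [01111]: (1 AND 1) -> 1
  row 16 [10000]: (0 AND 0) -> 0
  row 17 [10001]: (0 AND 0) -> 0
  row 18 [10010]: (0 AND 1) -> 0
  row 19 [10011]: (0 AND 1) -> 0
  row 20 [10100]: (0 AND 0) -> 0
  row 21 [10101]: (0 AND 0) -> 0
  row 22 [10110]: (0 AND 1) -> 0
  row 23 [10111]: (0 AND 1) -> 0
  row 24 [11000]: (1 AND 0) -> 0
  row 25 [11001]: (1 AND 0) -> 0
  row 26 [11010]: (1 AND 1) -> 1
  row 27 [11011]: (1 AND 1) -> 1
  row 28 [11100]: (1 AND 0) -> 0
  row 29 [11101]: (1 AND 0) -> 0
  row 30 [11110]: (1 AND 1) -> 1
  row 31 [11111]: (1 AND 1) -> 1
Full result column, 8 rows per line (x1,x2 fixed per line; x3,x4,x5 runs 000..111 left to right):
  rows 0-7 [x1,x2=00]: 00000000  (ones: 0)
  rows 8-15 [x1,x2=01]: 00110011  (ones: 4)
  rows 16-23 [x1,x2=10]: 00000000  (ones: 0)
  rows 24-31 [x1,x2=11]: 00110011  (ones: 4)
Count of 1-rows = 0+4+0+4 = 8

8


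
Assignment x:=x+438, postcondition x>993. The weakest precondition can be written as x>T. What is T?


Formula: wp(x:=E, P) = P[E/x] (substitute E for x in postcondition)
Step 1: Postcondition: x>993
Step 2: Substitute x+438 for x: x+438>993
Step 3: Solve for x: x > 993-438 = 555

555


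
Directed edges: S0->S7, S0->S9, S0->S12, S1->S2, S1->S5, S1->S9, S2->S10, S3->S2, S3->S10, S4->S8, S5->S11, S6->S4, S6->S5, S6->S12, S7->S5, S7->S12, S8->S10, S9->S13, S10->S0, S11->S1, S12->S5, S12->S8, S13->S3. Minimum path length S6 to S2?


BFS layer-by-layer from S6:
  dist 0: {S6}
  dist 1: {S4, S5, S12}
  dist 2: {S8, S11}
  dist 3: {S1, S10}
  dist 4: {S0, S2, S9}
  -> S2 reached at distance 4
Shortest path length = 4

4


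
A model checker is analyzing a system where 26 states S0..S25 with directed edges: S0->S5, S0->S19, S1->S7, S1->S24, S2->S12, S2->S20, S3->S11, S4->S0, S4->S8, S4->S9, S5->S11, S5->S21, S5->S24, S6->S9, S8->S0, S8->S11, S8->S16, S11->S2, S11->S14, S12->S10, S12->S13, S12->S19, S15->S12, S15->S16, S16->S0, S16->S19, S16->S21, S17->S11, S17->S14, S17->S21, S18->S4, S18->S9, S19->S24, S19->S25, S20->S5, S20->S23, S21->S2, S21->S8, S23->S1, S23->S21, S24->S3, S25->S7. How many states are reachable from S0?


BFS from S0:
  layer 0: {S0}
  layer 1: {S5, S19}
  layer 2: {S11, S21, S24, S25}
  layer 3: {S2, S3, S7, S8, S14}
  layer 4: {S12, S16, S20}
  layer 5: {S10, S13, S23}
  layer 6: {S1}
Reachable set: {S0, S1, S2, S3, S5, S7, S8, S10, S11, S12, S13, S14, S16, S19, S20, S21, S23, S24, S25}
Count = 19

19


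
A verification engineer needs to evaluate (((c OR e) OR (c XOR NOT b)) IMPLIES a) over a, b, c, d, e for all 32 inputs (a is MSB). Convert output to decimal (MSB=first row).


Formula: (((c OR e) OR (c XOR NOT b)) IMPLIES a) over a, b, c, d, e (32 rows)
Evaluate each row (bits = a,b,c,d,e, MSB first):
  row 0 [00000]: (((0 OR 0) OR (0 XOR NOT 0)) IMPLIES 0) -> 0
  row 1 [00001]: (((0 OR 1) OR (0 XOR NOT 0)) IMPLIES 0) -> 0
  row 2 [00010]: (((0 OR 0) OR (0 XOR NOT 0)) IMPLIES 0) -> 0
  row 3 [00011]: (((0 OR 1) OR (0 XOR NOT 0)) IMPLIES 0) -> 0
  row 4 [00100]: (((1 OR 0) OR (1 XOR NOT 0)) IMPLIES 0) -> 0
  row 5 [00101]: (((1 OR 1) OR (1 XOR NOT 0)) IMPLIES 0) -> 0
  row 6 [00110]: (((1 OR 0) OR (1 XOR NOT 0)) IMPLIES 0) -> 0
  row 7 [00111]: (((1 OR 1) OR (1 XOR NOT 0)) IMPLIES 0) -> 0
  row 8 [01000]: (((0 OR 0) OR (0 XOR NOT 1)) IMPLIES 0) -> 1
  row 9 [01001]: (((0 OR 1) OR (0 XOR NOT 1)) IMPLIES 0) -> 0
  row 10 [01010]: (((0 OR 0) OR (0 XOR NOT 1)) IMPLIES 0) -> 1
  row 11 [01011]: (((0 OR 1) OR (0 XOR NOT 1)) IMPLIES 0) -> 0
  row 12 [01100]: (((1 OR 0) OR (1 XOR NOT 1)) IMPLIES 0) -> 0
  row 13 [01101]: (((1 OR 1) OR (1 XOR NOT 1)) IMPLIES 0) -> 0
  row 14 [01110]: (((1 OR 0) OR (1 XOR NOT 1)) IMPLIES 0) -> 0
  row 15 [01111]: (((1 OR 1) OR (1 XOR NOT 1)) IMPLIES 0) -> 0
  row 16 [10000]: (((0 OR 0) OR (0 XOR NOT 0)) IMPLIES 1) -> 1
  row 17 [10001]: (((0 OR 1) OR (0 XOR NOT 0)) IMPLIES 1) -> 1
  row 18 [10010]: (((0 OR 0) OR (0 XOR NOT 0)) IMPLIES 1) -> 1
  row 19 [10011]: (((0 OR 1) OR (0 XOR NOT 0)) IMPLIES 1) -> 1
  row 20 [10100]: (((1 OR 0) OR (1 XOR NOT 0)) IMPLIES 1) -> 1
  row 21 [10101]: (((1 OR 1) OR (1 XOR NOT 0)) IMPLIES 1) -> 1
  row 22 [10110]: (((1 OR 0) OR (1 XOR NOT 0)) IMPLIES 1) -> 1
  row 23 [10111]: (((1 OR 1) OR (1 XOR NOT 0)) IMPLIES 1) -> 1
  row 24 [11000]: (((0 OR 0) OR (0 XOR NOT 1)) IMPLIES 1) -> 1
  row 25 [11001]: (((0 OR 1) OR (0 XOR NOT 1)) IMPLIES 1) -> 1
  row 26 [11010]: (((0 OR 0) OR (0 XOR NOT 1)) IMPLIES 1) -> 1
  row 27 [11011]: (((0 OR 1) OR (0 XOR NOT 1)) IMPLIES 1) -> 1
  row 28 [11100]: (((1 OR 0) OR (1 XOR NOT 1)) IMPLIES 1) -> 1
  row 29 [11101]: (((1 OR 1) OR (1 XOR NOT 1)) IMPLIES 1) -> 1
  row 30 [11110]: (((1 OR 0) OR (1 XOR NOT 1)) IMPLIES 1) -> 1
  row 31 [11111]: (((1 OR 1) OR (1 XOR NOT 1)) IMPLIES 1) -> 1
Full result column, 4 rows per line (a,b,c fixed per line; d,e runs 00..11 left to right):
  rows 0-3 [a,b,c=000]: 0000  = hex 0
  rows 4-7 [a,b,c=001]: 0000  = hex 0
  rows 8-11 [a,b,c=010]: 1010  = hex A
  rows 12-15 [a,b,c=011]: 0000  = hex 0
  rows 16-19 [a,b,c=100]: 1111  = hex F
  rows 20-23 [a,b,c=101]: 1111  = hex F
  rows 24-27 [a,b,c=110]: 1111  = hex F
  rows 28-31 [a,b,c=111]: 1111  = hex F
Output column (row 0 .. row 31) = 00000000101000001111111111111111
Output column grouped in 4s = 0000 0000 1010 0000 1111 1111 1111 1111 = 0x00A0FFFF
Convert to decimal digit by digit (value = value*16 + digit):
  0 -> 0
  0*16 + 0 = 0
  0*16 + 10 (A) = 10
  10*16 + 0 = 160
  160*16 + 15 (F) = 2575
  2575*16 + 15 (F) = 41215
  41215*16 + 15 (F) = 659455
  659455*16 + 15 (F) = 10551295
Decimal = 10551295

10551295


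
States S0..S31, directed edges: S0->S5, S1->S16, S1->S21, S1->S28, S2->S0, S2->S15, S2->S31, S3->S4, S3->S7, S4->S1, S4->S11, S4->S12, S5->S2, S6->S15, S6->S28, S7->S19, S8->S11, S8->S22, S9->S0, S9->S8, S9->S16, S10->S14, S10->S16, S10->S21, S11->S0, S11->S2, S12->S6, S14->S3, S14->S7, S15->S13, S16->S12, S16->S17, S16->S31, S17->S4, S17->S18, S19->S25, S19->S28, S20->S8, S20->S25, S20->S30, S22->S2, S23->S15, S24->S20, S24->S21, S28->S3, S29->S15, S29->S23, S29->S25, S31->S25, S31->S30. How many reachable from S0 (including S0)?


BFS from S0:
  layer 0: {S0}
  layer 1: {S5}
  layer 2: {S2}
  layer 3: {S15, S31}
  layer 4: {S13, S25, S30}
Reachable set: {S0, S2, S5, S13, S15, S25, S30, S31}
Count = 8

8


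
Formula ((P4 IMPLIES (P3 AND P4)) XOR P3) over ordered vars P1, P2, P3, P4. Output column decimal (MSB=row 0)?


Formula: ((P4 IMPLIES (P3 AND P4)) XOR P3) over P1, P2, P3, P4 (16 rows)
Evaluate each row (bits = P1,P2,P3,P4, MSB first):
  row 0 [0000]: ((0 IMPLIES (0 AND 0)) XOR 0) -> 1
  row 1 [0001]: ((1 IMPLIES (0 AND 1)) XOR 0) -> 0
  row 2 [0010]: ((0 IMPLIES (1 AND 0)) XOR 1) -> 0
  row 3 [0011]: ((1 IMPLIES (1 AND 1)) XOR 1) -> 0
  row 4 [0100]: ((0 IMPLIES (0 AND 0)) XOR 0) -> 1
  row 5 [0101]: ((1 IMPLIES (0 AND 1)) XOR 0) -> 0
  row 6 [0110]: ((0 IMPLIES (1 AND 0)) XOR 1) -> 0
  row 7 [0111]: ((1 IMPLIES (1 AND 1)) XOR 1) -> 0
  row 8 [1000]: ((0 IMPLIES (0 AND 0)) XOR 0) -> 1
  row 9 [1001]: ((1 IMPLIES (0 AND 1)) XOR 0) -> 0
  row 10 [1010]: ((0 IMPLIES (1 AND 0)) XOR 1) -> 0
  row 11 [1011]: ((1 IMPLIES (1 AND 1)) XOR 1) -> 0
  row 12 [1100]: ((0 IMPLIES (0 AND 0)) XOR 0) -> 1
  row 13 [1101]: ((1 IMPLIES (0 AND 1)) XOR 0) -> 0
  row 14 [1110]: ((0 IMPLIES (1 AND 0)) XOR 1) -> 0
  row 15 [1111]: ((1 IMPLIES (1 AND 1)) XOR 1) -> 0
Full result column, 4 rows per line (P1,P2 fixed per line; P3,P4 runs 00..11 left to right):
  rows 0-3 [P1,P2=00]: 1000  = hex 8
  rows 4-7 [P1,P2=01]: 1000  = hex 8
  rows 8-11 [P1,P2=10]: 1000  = hex 8
  rows 12-15 [P1,P2=11]: 1000  = hex 8
Output column (row 0 .. row 15) = 1000100010001000
Output column grouped in 4s = 1000 1000 1000 1000 = 0x8888
Convert to decimal digit by digit (value = value*16 + digit):
  8 -> 8
  8*16 + 8 = 136
  136*16 + 8 = 2184
  2184*16 + 8 = 34952
Decimal = 34952

34952


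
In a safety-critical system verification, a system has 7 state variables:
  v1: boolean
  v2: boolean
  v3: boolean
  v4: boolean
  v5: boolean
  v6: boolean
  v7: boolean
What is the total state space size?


State space = product of domain sizes of all variables.
Domain sizes:
  v1 (boolean): 2
  v2 (boolean): 2
  v3 (boolean): 2
  v4 (boolean): 2
  v5 (boolean): 2
  v6 (boolean): 2
  v7 (boolean): 2
Product = 2 * 2 * 2 * 2 * 2 * 2 * 2 = 128

128


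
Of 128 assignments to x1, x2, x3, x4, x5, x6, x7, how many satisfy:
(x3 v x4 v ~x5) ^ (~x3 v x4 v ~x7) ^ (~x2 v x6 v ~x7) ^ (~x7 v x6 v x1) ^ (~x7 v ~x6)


CNF with 5 clauses over 7 vars (128 assignments).
An assignment satisfies CNF iff every clause has >=1 true literal.
Check each row (bits = x1,x2,x3,x4,x5,x6,x7; clause T/F shown):
  row 0 [0000000]: clauses=TTTTT -> 1
  row 1 [0000001]: clauses=TTTFT -> 0
  row 2 [0000010]: clauses=TTTTT -> 1
  row 3 [0000011]: clauses=TTTTF -> 0
  row 4 [0000100]: clauses=FTTTT -> 0
  (every remaining row is evaluated the same way; all 128 results are listed next)
Full result column, 8 rows per line (x1,x2,x3,x4 fixed per line; x5,x6,x7 runs 000..111 left to right):
  rows 0-7 [x1,x2,x3,x4=0000]: 10100000  (ones: 2)
  rows 8-15 [x1,x2,x3,x4=0001]: 10101010  (ones: 4)
  rows 16-23 [x1,x2,x3,x4=0010]: 10101010  (ones: 4)
  rows 24-31 [x1,x2,x3,x4=0011]: 10101010  (ones: 4)
  rows 32-39 [x1,x2,x3,x4=0100]: 10100000  (ones: 2)
  rows 40-47 [x1,x2,x3,x4=0101]: 10101010  (ones: 4)
  rows 48-55 [x1,x2,x3,x4=0110]: 10101010  (ones: 4)
  rows 56-63 [x1,x2,x3,x4=0111]: 10101010  (ones: 4)
  rows 64-71 [x1,x2,x3,x4=1000]: 11100000  (ones: 3)
  rows 72-79 [x1,x2,x3,x4=1001]: 11101110  (ones: 6)
  rows 80-87 [x1,x2,x3,x4=1010]: 10101010  (ones: 4)
  rows 88-95 [x1,x2,x3,x4=1011]: 11101110  (ones: 6)
  rows 96-103 [x1,x2,x3,x4=1100]: 10100000  (ones: 2)
  rows 104-111 [x1,x2,x3,x4=1101]: 10101010  (ones: 4)
  rows 112-119 [x1,x2,x3,x4=1110]: 10101010  (ones: 4)
  rows 120-127 [x1,x2,x3,x4=1111]: 10101010  (ones: 4)
Satisfying assignments = 2+4+4+4+2+4+4+4+3+6+4+6+2+4+4+4 = 61

61


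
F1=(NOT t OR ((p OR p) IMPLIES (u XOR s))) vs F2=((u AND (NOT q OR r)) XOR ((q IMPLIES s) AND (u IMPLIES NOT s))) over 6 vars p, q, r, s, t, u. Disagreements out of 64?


F1 = (NOT t OR ((p OR p) IMPLIES (u XOR s)))
F2 = ((u AND (NOT q OR r)) XOR ((q IMPLIES s) AND (u IMPLIES NOT s)))
Evaluate both on each of 64 rows (bits = p,q,r,s,t,u):
  row 0 [000000]: F1=1 F2=1 -> 0
  row 1 [000001]: F1=1 F2=0 (differ) -> 1
  row 2 [000010]: F1=1 F2=1 -> 0
  row 3 [000011]: F1=1 F2=0 (differ) -> 1
  row 4 [000100]: F1=1 F2=1 -> 0
  (every remaining row is evaluated the same way; all 64 results are listed next)
Full result column, 8 rows per line (p,q,r fixed per line; s,t,u runs 000..111 left to right):
  rows 0-7 [p,q,r=000]: 01010000  (ones: 2)
  rows 8-15 [p,q,r=001]: 01010000  (ones: 2)
  rows 16-23 [p,q,r=010]: 11110101  (ones: 6)
  rows 24-31 [p,q,r=011]: 10100000  (ones: 2)
  rows 32-39 [p,q,r=100]: 01110001  (ones: 4)
  rows 40-47 [p,q,r=101]: 01110001  (ones: 4)
  rows 48-55 [p,q,r=110]: 11010100  (ones: 4)
  rows 56-63 [p,q,r=111]: 10000001  (ones: 2)
Disagreements = 2+2+6+2+4+4+4+2 = 26

26


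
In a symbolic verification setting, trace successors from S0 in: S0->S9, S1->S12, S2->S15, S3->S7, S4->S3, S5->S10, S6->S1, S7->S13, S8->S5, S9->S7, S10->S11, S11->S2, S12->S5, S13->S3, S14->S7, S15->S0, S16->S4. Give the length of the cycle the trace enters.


Trace from S0 until a state repeats:
  S0 -> S9 -> S7 -> S13 -> S3 -> S7
S7 first seen at step 2, revisited at step 5.
Cycle length = 5 - 2 = 3

3


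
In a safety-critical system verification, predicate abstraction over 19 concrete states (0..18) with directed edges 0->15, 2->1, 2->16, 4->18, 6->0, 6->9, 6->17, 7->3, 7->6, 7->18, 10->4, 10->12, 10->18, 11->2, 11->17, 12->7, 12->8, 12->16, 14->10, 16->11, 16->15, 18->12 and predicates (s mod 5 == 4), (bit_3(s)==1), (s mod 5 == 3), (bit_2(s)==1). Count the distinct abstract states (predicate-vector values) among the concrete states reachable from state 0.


BFS from 0:
Concrete reachable: {0, 15}
Abstract via predicates (s mod 5 == 4), (bit_3(s)==1), (s mod 5 == 3), (bit_2(s)==1):
  (0,0,0,0) <- {0}
  (0,1,0,1) <- {15}
Distinct abstract states = 2

2


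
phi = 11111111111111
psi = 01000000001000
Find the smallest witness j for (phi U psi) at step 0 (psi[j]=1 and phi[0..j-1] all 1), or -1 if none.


(phi U psi) at 0: need smallest j with psi[j]=1 and phi[i]=1 for all i in [0,j).
Scan from step 0:
  step 0: phi=1, psi=0 -> continue
  step 1: psi=1 and phi held for [0,1) -> witness found
Witness step = 1

1


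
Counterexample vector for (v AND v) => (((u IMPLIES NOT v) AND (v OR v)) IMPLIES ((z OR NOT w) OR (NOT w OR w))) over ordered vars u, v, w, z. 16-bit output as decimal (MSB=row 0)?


F1 = (v AND v)
F2 = (((u IMPLIES NOT v) AND (v OR v)) IMPLIES ((z OR NOT w) OR (NOT w OR w)))
Counterexample to F1=>F2 is where F1=1 and F2=0.
Evaluate each row (bits = u,v,w,z, MSB first):
  row 0 [0000]: F1=0 F2=1 -> F1&~F2 -> 0
  row 1 [0001]: F1=0 F2=1 -> F1&~F2 -> 0
  row 2 [0010]: F1=0 F2=1 -> F1&~F2 -> 0
  row 3 [0011]: F1=0 F2=1 -> F1&~F2 -> 0
  row 4 [0100]: F1=1 F2=1 -> F1&~F2 -> 0
  row 5 [0101]: F1=1 F2=1 -> F1&~F2 -> 0
  row 6 [0110]: F1=1 F2=1 -> F1&~F2 -> 0
  row 7 [0111]: F1=1 F2=1 -> F1&~F2 -> 0
  row 8 [1000]: F1=0 F2=1 -> F1&~F2 -> 0
  row 9 [1001]: F1=0 F2=1 -> F1&~F2 -> 0
  row 10 [1010]: F1=0 F2=1 -> F1&~F2 -> 0
  row 11 [1011]: F1=0 F2=1 -> F1&~F2 -> 0
  row 12 [1100]: F1=1 F2=1 -> F1&~F2 -> 0
  row 13 [1101]: F1=1 F2=1 -> F1&~F2 -> 0
  row 14 [1110]: F1=1 F2=1 -> F1&~F2 -> 0
  row 15 [1111]: F1=1 F2=1 -> F1&~F2 -> 0
Full result column, 4 rows per line (u,v fixed per line; w,z runs 00..11 left to right):
  rows 0-3 [u,v=00]: 0000  = hex 0
  rows 4-7 [u,v=01]: 0000  = hex 0
  rows 8-11 [u,v=10]: 0000  = hex 0
  rows 12-15 [u,v=11]: 0000  = hex 0
Counterexample vector (row 0 .. row 15) = 0000000000000000
Output column grouped in 4s = 0000 0000 0000 0000 = 0x0000
Convert to decimal digit by digit (value = value*16 + digit):
  0 -> 0
  0*16 + 0 = 0
  0*16 + 0 = 0
  0*16 + 0 = 0
Decimal = 0

0


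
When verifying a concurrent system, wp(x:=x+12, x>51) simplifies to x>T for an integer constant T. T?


Formula: wp(x:=E, P) = P[E/x] (substitute E for x in postcondition)
Step 1: Postcondition: x>51
Step 2: Substitute x+12 for x: x+12>51
Step 3: Solve for x: x > 51-12 = 39

39


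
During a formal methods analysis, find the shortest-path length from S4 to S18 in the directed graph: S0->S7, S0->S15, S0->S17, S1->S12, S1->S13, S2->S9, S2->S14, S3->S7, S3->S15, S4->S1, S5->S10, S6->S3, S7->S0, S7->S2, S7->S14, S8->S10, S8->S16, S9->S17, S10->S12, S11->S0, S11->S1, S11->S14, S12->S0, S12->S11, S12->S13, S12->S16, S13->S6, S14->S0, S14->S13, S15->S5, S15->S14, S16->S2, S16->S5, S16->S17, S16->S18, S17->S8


BFS layer-by-layer from S4:
  dist 0: {S4}
  dist 1: {S1}
  dist 2: {S12, S13}
  dist 3: {S0, S6, S11, S16}
  dist 4: {S2, S3, S5, S7, S14, S15, S17, S18}
  -> S18 reached at distance 4
Shortest path length = 4

4


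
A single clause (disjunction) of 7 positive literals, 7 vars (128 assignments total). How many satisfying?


Step 1: Total=2^7=128
Step 2: Unsat when all 7 false: 2^0=1
Step 3: Sat=128-1=127

127


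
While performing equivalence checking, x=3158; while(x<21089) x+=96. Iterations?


Step 1: x goes from 3158 toward 21089 by 96; the body runs while x<21089, so iterations = ceil((bound-start)/step)
Step 2: Distance=17931
Step 3: ceil(17931/96)=187

187


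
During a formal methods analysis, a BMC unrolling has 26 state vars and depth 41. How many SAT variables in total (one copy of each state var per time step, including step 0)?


BMC unrolls to depth k, creating one copy of each state var for steps 0..k.
Step count = 41 + 1 = 42 (steps 0 through 41)
Vars per step = 26
Total = 26 * 42 = 1092

1092


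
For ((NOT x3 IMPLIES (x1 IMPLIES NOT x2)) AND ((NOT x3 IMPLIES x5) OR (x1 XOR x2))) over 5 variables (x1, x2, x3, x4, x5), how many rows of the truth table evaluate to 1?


Formula: ((NOT x3 IMPLIES (x1 IMPLIES NOT x2)) AND ((NOT x3 IMPLIES x5) OR (x1 XOR x2))) over 5 vars (32 rows)
Evaluate each row (x1, x2, x3, x4, x5 as bits, MSB first):
  row 0 [00000]: ((NOT 0 IMPLIES (0 IMPLIES NOT 0)) AND ((NOT 0 IMPLIES 0) OR (0 XOR 0))) -> 0
  row 1 [00001]: ((NOT 0 IMPLIES (0 IMPLIES NOT 0)) AND ((NOT 0 IMPLIES 1) OR (0 XOR 0))) -> 1
  row 2 [00010]: ((NOT 0 IMPLIES (0 IMPLIES NOT 0)) AND ((NOT 0 IMPLIES 0) OR (0 XOR 0))) -> 0
  row 3 [00011]: ((NOT 0 IMPLIES (0 IMPLIES NOT 0)) AND ((NOT 0 IMPLIES 1) OR (0 XOR 0))) -> 1
  row 4 [00100]: ((NOT 1 IMPLIES (0 IMPLIES NOT 0)) AND ((NOT 1 IMPLIES 0) OR (0 XOR 0))) -> 1
  row 5 [00101]: ((NOT 1 IMPLIES (0 IMPLIES NOT 0)) AND ((NOT 1 IMPLIES 1) OR (0 XOR 0))) -> 1
  row 6 [00110]: ((NOT 1 IMPLIES (0 IMPLIES NOT 0)) AND ((NOT 1 IMPLIES 0) OR (0 XOR 0))) -> 1
  row 7 [00111]: ((NOT 1 IMPLIES (0 IMPLIES NOT 0)) AND ((NOT 1 IMPLIES 1) OR (0 XOR 0))) -> 1
  row 8 [01000]: ((NOT 0 IMPLIES (0 IMPLIES NOT 1)) AND ((NOT 0 IMPLIES 0) OR (0 XOR 1))) -> 1
  row 9 [01001]: ((NOT 0 IMPLIES (0 IMPLIES NOT 1)) AND ((NOT 0 IMPLIES 1) OR (0 XOR 1))) -> 1
  row 10 [01010]: ((NOT 0 IMPLIES (0 IMPLIES NOT 1)) AND ((NOT 0 IMPLIES 0) OR (0 XOR 1))) -> 1
  row 11 [01011]: ((NOT 0 IMPLIES (0 IMPLIES NOT 1)) AND ((NOT 0 IMPLIES 1) OR (0 XOR 1))) -> 1
  row 12 [01100]: ((NOT 1 IMPLIES (0 IMPLIES NOT 1)) AND ((NOT 1 IMPLIES 0) OR (0 XOR 1))) -> 1
  row 13 [01101]: ((NOT 1 IMPLIES (0 IMPLIES NOT 1)) AND ((NOT 1 IMPLIES 1) OR (0 XOR 1))) -> 1
  row 14 [01110]: ((NOT 1 IMPLIES (0 IMPLIES NOT 1)) AND ((NOT 1 IMPLIES 0) OR (0 XOR 1))) -> 1
  row 15 [01111]: ((NOT 1 IMPLIES (0 IMPLIES NOT 1)) AND ((NOT 1 IMPLIES 1) OR (0 XOR 1))) -> 1
  row 16 [10000]: ((NOT 0 IMPLIES (1 IMPLIES NOT 0)) AND ((NOT 0 IMPLIES 0) OR (1 XOR 0))) -> 1
  row 17 [10001]: ((NOT 0 IMPLIES (1 IMPLIES NOT 0)) AND ((NOT 0 IMPLIES 1) OR (1 XOR 0))) -> 1
  row 18 [10010]: ((NOT 0 IMPLIES (1 IMPLIES NOT 0)) AND ((NOT 0 IMPLIES 0) OR (1 XOR 0))) -> 1
  row 19 [10011]: ((NOT 0 IMPLIES (1 IMPLIES NOT 0)) AND ((NOT 0 IMPLIES 1) OR (1 XOR 0))) -> 1
  row 20 [10100]: ((NOT 1 IMPLIES (1 IMPLIES NOT 0)) AND ((NOT 1 IMPLIES 0) OR (1 XOR 0))) -> 1
  row 21 [10101]: ((NOT 1 IMPLIES (1 IMPLIES NOT 0)) AND ((NOT 1 IMPLIES 1) OR (1 XOR 0))) -> 1
  row 22 [10110]: ((NOT 1 IMPLIES (1 IMPLIES NOT 0)) AND ((NOT 1 IMPLIES 0) OR (1 XOR 0))) -> 1
  row 23 [10111]: ((NOT 1 IMPLIES (1 IMPLIES NOT 0)) AND ((NOT 1 IMPLIES 1) OR (1 XOR 0))) -> 1
  row 24 [11000]: ((NOT 0 IMPLIES (1 IMPLIES NOT 1)) AND ((NOT 0 IMPLIES 0) OR (1 XOR 1))) -> 0
  row 25 [11001]: ((NOT 0 IMPLIES (1 IMPLIES NOT 1)) AND ((NOT 0 IMPLIES 1) OR (1 XOR 1))) -> 0
  row 26 [11010]: ((NOT 0 IMPLIES (1 IMPLIES NOT 1)) AND ((NOT 0 IMPLIES 0) OR (1 XOR 1))) -> 0
  row 27 [11011]: ((NOT 0 IMPLIES (1 IMPLIES NOT 1)) AND ((NOT 0 IMPLIES 1) OR (1 XOR 1))) -> 0
  row 28 [11100]: ((NOT 1 IMPLIES (1 IMPLIES NOT 1)) AND ((NOT 1 IMPLIES 0) OR (1 XOR 1))) -> 1
  row 29 [11101]: ((NOT 1 IMPLIES (1 IMPLIES NOT 1)) AND ((NOT 1 IMPLIES 1) OR (1 XOR 1))) -> 1
  row 30 [11110]: ((NOT 1 IMPLIES (1 IMPLIES NOT 1)) AND ((NOT 1 IMPLIES 0) OR (1 XOR 1))) -> 1
  row 31 [11111]: ((NOT 1 IMPLIES (1 IMPLIES NOT 1)) AND ((NOT 1 IMPLIES 1) OR (1 XOR 1))) -> 1
Full result column, 8 rows per line (x1,x2 fixed per line; x3,x4,x5 runs 000..111 left to right):
  rows 0-7 [x1,x2=00]: 01011111  (ones: 6)
  rows 8-15 [x1,x2=01]: 11111111  (ones: 8)
  rows 16-23 [x1,x2=10]: 11111111  (ones: 8)
  rows 24-31 [x1,x2=11]: 00001111  (ones: 4)
Count of 1-rows = 6+8+8+4 = 26

26


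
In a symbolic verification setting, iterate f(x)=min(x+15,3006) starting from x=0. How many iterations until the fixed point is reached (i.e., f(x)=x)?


Step 1: x=0, cap=3006, increment=15
Step 2: x grows by 15 each step until capped at 3006; fixed point is x=3006
Step 3: iterations = ceil(3006/15) = 201

201


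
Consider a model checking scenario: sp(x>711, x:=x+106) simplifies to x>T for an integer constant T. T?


Formula: sp(P, x:=E) = exists old_x. (x = E[old_x/x]) AND P[old_x/x] (old_x is the value of x before the assignment; eliminate old_x by solving x = E[old_x/x] for old_x)
Step 1: Precondition P: x>711, i.e. old_x > 711
Step 2: Assignment gives x = old_x + 106, so old_x = x - 106
Step 3: Substitute into P: x - 106 > 711
Step 4: Simplify: x > 711+106 = 817

817


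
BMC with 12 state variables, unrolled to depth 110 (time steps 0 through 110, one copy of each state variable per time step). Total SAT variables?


BMC unrolls to depth k, creating one copy of each state var for steps 0..k.
Step count = 110 + 1 = 111 (steps 0 through 110)
Vars per step = 12
Total = 12 * 111 = 1332

1332


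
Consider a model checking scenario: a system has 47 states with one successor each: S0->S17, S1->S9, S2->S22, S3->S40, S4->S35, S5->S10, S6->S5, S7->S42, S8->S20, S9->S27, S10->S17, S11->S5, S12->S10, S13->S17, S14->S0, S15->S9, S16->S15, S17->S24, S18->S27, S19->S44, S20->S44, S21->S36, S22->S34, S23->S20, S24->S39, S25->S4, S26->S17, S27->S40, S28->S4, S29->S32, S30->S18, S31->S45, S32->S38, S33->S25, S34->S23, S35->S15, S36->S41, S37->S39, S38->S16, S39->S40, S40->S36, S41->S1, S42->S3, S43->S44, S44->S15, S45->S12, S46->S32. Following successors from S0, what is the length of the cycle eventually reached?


Trace from S0 until a state repeats:
  S0 -> S17 -> S24 -> S39 -> S40 -> S36 -> S41 -> S1 -> S9 -> S27 -> S40
S40 first seen at step 4, revisited at step 10.
Cycle length = 10 - 4 = 6

6


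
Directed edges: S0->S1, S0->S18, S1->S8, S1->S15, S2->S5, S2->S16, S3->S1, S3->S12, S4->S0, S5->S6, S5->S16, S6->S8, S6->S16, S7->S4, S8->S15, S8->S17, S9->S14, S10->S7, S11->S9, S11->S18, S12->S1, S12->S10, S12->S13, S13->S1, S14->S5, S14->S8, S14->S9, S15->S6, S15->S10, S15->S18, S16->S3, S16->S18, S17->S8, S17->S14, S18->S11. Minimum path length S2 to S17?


BFS layer-by-layer from S2:
  dist 0: {S2}
  dist 1: {S5, S16}
  dist 2: {S3, S6, S18}
  dist 3: {S1, S8, S11, S12}
  dist 4: {S9, S10, S13, S15, S17}
  -> S17 reached at distance 4
Shortest path length = 4

4


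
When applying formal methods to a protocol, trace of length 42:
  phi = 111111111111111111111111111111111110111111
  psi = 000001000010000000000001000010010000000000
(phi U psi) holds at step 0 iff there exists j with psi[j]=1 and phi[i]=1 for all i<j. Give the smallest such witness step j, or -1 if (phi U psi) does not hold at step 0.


(phi U psi) at 0: need smallest j with psi[j]=1 and phi[i]=1 for all i in [0,j).
Scan from step 0:
  step 0: phi=1, psi=0 -> continue
  step 1: phi=1, psi=0 -> continue
  step 2: phi=1, psi=0 -> continue
  step 3: phi=1, psi=0 -> continue
  step 5: psi=1 and phi held for [0,5) -> witness found
Witness step = 5

5


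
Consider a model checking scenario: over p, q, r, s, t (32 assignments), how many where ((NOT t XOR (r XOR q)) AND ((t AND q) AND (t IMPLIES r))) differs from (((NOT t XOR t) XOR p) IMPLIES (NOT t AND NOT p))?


F1 = ((NOT t XOR (r XOR q)) AND ((t AND q) AND (t IMPLIES r)))
F2 = (((NOT t XOR t) XOR p) IMPLIES (NOT t AND NOT p))
Evaluate both on each of 32 rows (bits = p,q,r,s,t):
  row 0 [00000]: F1=0 F2=1 (differ) -> 1
  row 1 [00001]: F1=0 F2=0 -> 0
  row 2 [00010]: F1=0 F2=1 (differ) -> 1
  row 3 [00011]: F1=0 F2=0 -> 0
  row 4 [00100]: F1=0 F2=1 (differ) -> 1
  row 5 [00101]: F1=0 F2=0 -> 0
  row 6 [00110]: F1=0 F2=1 (differ) -> 1
  row 7 [00111]: F1=0 F2=0 -> 0
  row 8 [01000]: F1=0 F2=1 (differ) -> 1
  row 9 [01001]: F1=0 F2=0 -> 0
  row 10 [01010]: F1=0 F2=1 (differ) -> 1
  row 11 [01011]: F1=0 F2=0 -> 0
  row 12 [01100]: F1=0 F2=1 (differ) -> 1
  row 13 [01101]: F1=0 F2=0 -> 0
  row 14 [01110]: F1=0 F2=1 (differ) -> 1
  row 15 [01111]: F1=0 F2=0 -> 0
  row 16 [10000]: F1=0 F2=1 (differ) -> 1
  row 17 [10001]: F1=0 F2=1 (differ) -> 1
  row 18 [10010]: F1=0 F2=1 (differ) -> 1
  row 19 [10011]: F1=0 F2=1 (differ) -> 1
  row 20 [10100]: F1=0 F2=1 (differ) -> 1
  row 21 [10101]: F1=0 F2=1 (differ) -> 1
  row 22 [10110]: F1=0 F2=1 (differ) -> 1
  row 23 [10111]: F1=0 F2=1 (differ) -> 1
  row 24 [11000]: F1=0 F2=1 (differ) -> 1
  row 25 [11001]: F1=0 F2=1 (differ) -> 1
  row 26 [11010]: F1=0 F2=1 (differ) -> 1
  row 27 [11011]: F1=0 F2=1 (differ) -> 1
  row 28 [11100]: F1=0 F2=1 (differ) -> 1
  row 29 [11101]: F1=0 F2=1 (differ) -> 1
  row 30 [11110]: F1=0 F2=1 (differ) -> 1
  row 31 [11111]: F1=0 F2=1 (differ) -> 1
Full result column, 8 rows per line (p,q fixed per line; r,s,t runs 000..111 left to right):
  rows 0-7 [p,q=00]: 10101010  (ones: 4)
  rows 8-15 [p,q=01]: 10101010  (ones: 4)
  rows 16-23 [p,q=10]: 11111111  (ones: 8)
  rows 24-31 [p,q=11]: 11111111  (ones: 8)
Disagreements = 4+4+8+8 = 24

24


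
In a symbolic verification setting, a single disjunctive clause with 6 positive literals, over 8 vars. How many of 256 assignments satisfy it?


Step 1: Total=2^8=256
Step 2: Unsat when all 6 false: 2^2=4
Step 3: Sat=256-4=252

252


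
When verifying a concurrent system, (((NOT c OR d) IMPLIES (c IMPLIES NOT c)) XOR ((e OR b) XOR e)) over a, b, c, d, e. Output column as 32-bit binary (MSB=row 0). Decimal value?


Formula: (((NOT c OR d) IMPLIES (c IMPLIES NOT c)) XOR ((e OR b) XOR e)) over a, b, c, d, e (32 rows)
Evaluate each row (bits = a,b,c,d,e, MSB first):
  row 0 [00000]: (((NOT 0 OR 0) IMPLIES (0 IMPLIES NOT 0)) XOR ((0 OR 0) XOR 0)) -> 1
  row 1 [00001]: (((NOT 0 OR 0) IMPLIES (0 IMPLIES NOT 0)) XOR ((1 OR 0) XOR 1)) -> 1
  row 2 [00010]: (((NOT 0 OR 1) IMPLIES (0 IMPLIES NOT 0)) XOR ((0 OR 0) XOR 0)) -> 1
  row 3 [00011]: (((NOT 0 OR 1) IMPLIES (0 IMPLIES NOT 0)) XOR ((1 OR 0) XOR 1)) -> 1
  row 4 [00100]: (((NOT 1 OR 0) IMPLIES (1 IMPLIES NOT 1)) XOR ((0 OR 0) XOR 0)) -> 1
  row 5 [00101]: (((NOT 1 OR 0) IMPLIES (1 IMPLIES NOT 1)) XOR ((1 OR 0) XOR 1)) -> 1
  row 6 [00110]: (((NOT 1 OR 1) IMPLIES (1 IMPLIES NOT 1)) XOR ((0 OR 0) XOR 0)) -> 0
  row 7 [00111]: (((NOT 1 OR 1) IMPLIES (1 IMPLIES NOT 1)) XOR ((1 OR 0) XOR 1)) -> 0
  row 8 [01000]: (((NOT 0 OR 0) IMPLIES (0 IMPLIES NOT 0)) XOR ((0 OR 1) XOR 0)) -> 0
  row 9 [01001]: (((NOT 0 OR 0) IMPLIES (0 IMPLIES NOT 0)) XOR ((1 OR 1) XOR 1)) -> 1
  row 10 [01010]: (((NOT 0 OR 1) IMPLIES (0 IMPLIES NOT 0)) XOR ((0 OR 1) XOR 0)) -> 0
  row 11 [01011]: (((NOT 0 OR 1) IMPLIES (0 IMPLIES NOT 0)) XOR ((1 OR 1) XOR 1)) -> 1
  row 12 [01100]: (((NOT 1 OR 0) IMPLIES (1 IMPLIES NOT 1)) XOR ((0 OR 1) XOR 0)) -> 0
  row 13 [01101]: (((NOT 1 OR 0) IMPLIES (1 IMPLIES NOT 1)) XOR ((1 OR 1) XOR 1)) -> 1
  row 14 [01110]: (((NOT 1 OR 1) IMPLIES (1 IMPLIES NOT 1)) XOR ((0 OR 1) XOR 0)) -> 1
  row 15 [01111]: (((NOT 1 OR 1) IMPLIES (1 IMPLIES NOT 1)) XOR ((1 OR 1) XOR 1)) -> 0
  row 16 [10000]: (((NOT 0 OR 0) IMPLIES (0 IMPLIES NOT 0)) XOR ((0 OR 0) XOR 0)) -> 1
  row 17 [10001]: (((NOT 0 OR 0) IMPLIES (0 IMPLIES NOT 0)) XOR ((1 OR 0) XOR 1)) -> 1
  row 18 [10010]: (((NOT 0 OR 1) IMPLIES (0 IMPLIES NOT 0)) XOR ((0 OR 0) XOR 0)) -> 1
  row 19 [10011]: (((NOT 0 OR 1) IMPLIES (0 IMPLIES NOT 0)) XOR ((1 OR 0) XOR 1)) -> 1
  row 20 [10100]: (((NOT 1 OR 0) IMPLIES (1 IMPLIES NOT 1)) XOR ((0 OR 0) XOR 0)) -> 1
  row 21 [10101]: (((NOT 1 OR 0) IMPLIES (1 IMPLIES NOT 1)) XOR ((1 OR 0) XOR 1)) -> 1
  row 22 [10110]: (((NOT 1 OR 1) IMPLIES (1 IMPLIES NOT 1)) XOR ((0 OR 0) XOR 0)) -> 0
  row 23 [10111]: (((NOT 1 OR 1) IMPLIES (1 IMPLIES NOT 1)) XOR ((1 OR 0) XOR 1)) -> 0
  row 24 [11000]: (((NOT 0 OR 0) IMPLIES (0 IMPLIES NOT 0)) XOR ((0 OR 1) XOR 0)) -> 0
  row 25 [11001]: (((NOT 0 OR 0) IMPLIES (0 IMPLIES NOT 0)) XOR ((1 OR 1) XOR 1)) -> 1
  row 26 [11010]: (((NOT 0 OR 1) IMPLIES (0 IMPLIES NOT 0)) XOR ((0 OR 1) XOR 0)) -> 0
  row 27 [11011]: (((NOT 0 OR 1) IMPLIES (0 IMPLIES NOT 0)) XOR ((1 OR 1) XOR 1)) -> 1
  row 28 [11100]: (((NOT 1 OR 0) IMPLIES (1 IMPLIES NOT 1)) XOR ((0 OR 1) XOR 0)) -> 0
  row 29 [11101]: (((NOT 1 OR 0) IMPLIES (1 IMPLIES NOT 1)) XOR ((1 OR 1) XOR 1)) -> 1
  row 30 [11110]: (((NOT 1 OR 1) IMPLIES (1 IMPLIES NOT 1)) XOR ((0 OR 1) XOR 0)) -> 1
  row 31 [11111]: (((NOT 1 OR 1) IMPLIES (1 IMPLIES NOT 1)) XOR ((1 OR 1) XOR 1)) -> 0
Full result column, 4 rows per line (a,b,c fixed per line; d,e runs 00..11 left to right):
  rows 0-3 [a,b,c=000]: 1111  = hex F
  rows 4-7 [a,b,c=001]: 1100  = hex C
  rows 8-11 [a,b,c=010]: 0101  = hex 5
  rows 12-15 [a,b,c=011]: 0110  = hex 6
  rows 16-19 [a,b,c=100]: 1111  = hex F
  rows 20-23 [a,b,c=101]: 1100  = hex C
  rows 24-27 [a,b,c=110]: 0101  = hex 5
  rows 28-31 [a,b,c=111]: 0110  = hex 6
Output column (row 0 .. row 31) = 11111100010101101111110001010110
Output column grouped in 4s = 1111 1100 0101 0110 1111 1100 0101 0110 = 0xFC56FC56
Convert to decimal digit by digit (value = value*16 + digit):
  F -> 15
  15*16 + 12 (C) = 252
  252*16 + 5 = 4037
  4037*16 + 6 = 64598
  64598*16 + 15 (F) = 1033583
  1033583*16 + 12 (C) = 16537340
  16537340*16 + 5 = 264597445
  264597445*16 + 6 = 4233559126
Decimal = 4233559126

4233559126
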